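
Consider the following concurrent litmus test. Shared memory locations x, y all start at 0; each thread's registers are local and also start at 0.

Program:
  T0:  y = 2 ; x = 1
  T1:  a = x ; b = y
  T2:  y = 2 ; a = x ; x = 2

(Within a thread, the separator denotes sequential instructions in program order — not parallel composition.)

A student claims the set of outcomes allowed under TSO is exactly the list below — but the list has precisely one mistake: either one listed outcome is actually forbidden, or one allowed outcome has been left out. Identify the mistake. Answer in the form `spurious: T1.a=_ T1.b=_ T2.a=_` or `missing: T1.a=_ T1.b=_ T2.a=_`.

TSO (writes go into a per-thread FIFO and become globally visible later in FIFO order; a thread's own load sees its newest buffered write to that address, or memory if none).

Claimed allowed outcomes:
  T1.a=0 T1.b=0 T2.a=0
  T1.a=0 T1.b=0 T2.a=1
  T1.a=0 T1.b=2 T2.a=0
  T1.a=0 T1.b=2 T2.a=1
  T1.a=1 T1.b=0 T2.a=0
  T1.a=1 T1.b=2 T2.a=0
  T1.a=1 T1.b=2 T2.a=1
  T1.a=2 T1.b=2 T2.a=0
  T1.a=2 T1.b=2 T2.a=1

outcome vector order: (T1.a,T1.b,T2.a)
under TSO → 0/0/0 0/0/1 0/2/0 0/2/1 1/2/0 1/2/1 2/2/0 2/2/1
claimed∖TSO = {1/0/0}

spurious: T1.a=1 T1.b=0 T2.a=0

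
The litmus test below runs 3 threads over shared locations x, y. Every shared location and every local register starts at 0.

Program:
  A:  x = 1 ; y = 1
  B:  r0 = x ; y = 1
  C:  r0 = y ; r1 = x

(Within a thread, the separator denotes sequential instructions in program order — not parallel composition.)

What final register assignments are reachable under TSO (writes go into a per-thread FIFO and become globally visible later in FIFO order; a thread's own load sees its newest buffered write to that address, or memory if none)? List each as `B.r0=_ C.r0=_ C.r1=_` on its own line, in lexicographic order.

B.r0=0 C.r0=0 C.r1=0
B.r0=0 C.r0=0 C.r1=1
B.r0=0 C.r0=1 C.r1=0
B.r0=0 C.r0=1 C.r1=1
B.r0=1 C.r0=0 C.r1=0
B.r0=1 C.r0=0 C.r1=1
B.r0=1 C.r0=1 C.r1=1

outcome vector order: (B.r0,C.r0,C.r1)
|TSO outcomes| = 7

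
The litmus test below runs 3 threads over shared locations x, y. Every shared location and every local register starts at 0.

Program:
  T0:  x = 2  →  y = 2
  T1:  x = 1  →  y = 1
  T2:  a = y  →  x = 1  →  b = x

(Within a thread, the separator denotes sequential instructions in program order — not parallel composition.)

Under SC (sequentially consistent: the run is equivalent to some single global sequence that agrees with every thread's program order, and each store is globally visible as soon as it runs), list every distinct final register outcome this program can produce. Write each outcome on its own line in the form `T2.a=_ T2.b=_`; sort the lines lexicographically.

outcome vector order: (T2.a,T2.b)
|SC outcomes| = 5

T2.a=0 T2.b=1
T2.a=0 T2.b=2
T2.a=1 T2.b=1
T2.a=1 T2.b=2
T2.a=2 T2.b=1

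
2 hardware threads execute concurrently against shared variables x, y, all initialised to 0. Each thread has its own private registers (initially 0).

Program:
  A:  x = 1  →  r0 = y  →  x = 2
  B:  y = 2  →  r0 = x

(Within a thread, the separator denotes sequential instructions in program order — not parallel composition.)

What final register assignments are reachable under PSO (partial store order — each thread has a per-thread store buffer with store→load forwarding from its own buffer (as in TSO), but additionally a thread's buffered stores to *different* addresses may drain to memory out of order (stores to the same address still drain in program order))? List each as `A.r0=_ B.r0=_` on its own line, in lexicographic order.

outcome vector order: (A.r0,B.r0)
|PSO outcomes| = 6

A.r0=0 B.r0=0
A.r0=0 B.r0=1
A.r0=0 B.r0=2
A.r0=2 B.r0=0
A.r0=2 B.r0=1
A.r0=2 B.r0=2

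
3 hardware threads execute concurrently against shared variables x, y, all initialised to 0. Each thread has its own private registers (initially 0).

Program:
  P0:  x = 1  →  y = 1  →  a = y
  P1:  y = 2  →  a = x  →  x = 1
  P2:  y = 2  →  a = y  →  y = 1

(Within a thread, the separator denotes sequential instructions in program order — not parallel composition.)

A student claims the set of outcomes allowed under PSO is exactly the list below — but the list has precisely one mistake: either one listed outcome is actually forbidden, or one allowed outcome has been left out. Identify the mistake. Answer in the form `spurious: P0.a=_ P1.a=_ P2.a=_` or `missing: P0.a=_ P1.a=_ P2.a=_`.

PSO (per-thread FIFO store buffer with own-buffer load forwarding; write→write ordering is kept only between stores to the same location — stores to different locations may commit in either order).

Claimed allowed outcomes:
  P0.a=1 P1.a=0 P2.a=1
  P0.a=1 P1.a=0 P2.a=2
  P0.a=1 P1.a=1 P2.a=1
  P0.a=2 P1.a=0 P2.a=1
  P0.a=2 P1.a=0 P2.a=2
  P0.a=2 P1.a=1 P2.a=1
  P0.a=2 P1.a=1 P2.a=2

outcome vector order: (P0.a,P1.a,P2.a)
[PSO] allowed = {1/0/1; 1/0/2; 1/1/1; 1/1/2; 2/0/1; 2/0/2; 2/1/1; 2/1/2}
PSO∖claimed = {1/1/2}

missing: P0.a=1 P1.a=1 P2.a=2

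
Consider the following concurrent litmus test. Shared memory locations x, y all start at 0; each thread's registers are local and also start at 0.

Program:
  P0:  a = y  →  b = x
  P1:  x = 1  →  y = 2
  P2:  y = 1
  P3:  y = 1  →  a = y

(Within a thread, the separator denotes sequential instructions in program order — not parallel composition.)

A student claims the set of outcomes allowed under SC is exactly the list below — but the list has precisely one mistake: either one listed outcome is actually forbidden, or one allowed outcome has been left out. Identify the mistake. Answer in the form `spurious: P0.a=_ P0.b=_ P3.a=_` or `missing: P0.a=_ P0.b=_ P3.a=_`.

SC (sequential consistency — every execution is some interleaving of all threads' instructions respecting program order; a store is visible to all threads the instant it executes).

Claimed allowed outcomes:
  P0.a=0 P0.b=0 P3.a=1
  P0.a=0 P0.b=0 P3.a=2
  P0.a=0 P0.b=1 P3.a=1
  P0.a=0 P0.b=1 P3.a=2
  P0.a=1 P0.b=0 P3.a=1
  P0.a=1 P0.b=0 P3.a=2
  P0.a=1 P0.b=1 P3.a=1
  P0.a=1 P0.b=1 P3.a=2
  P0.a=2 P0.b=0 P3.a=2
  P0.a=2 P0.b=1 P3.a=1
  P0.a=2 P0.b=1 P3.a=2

spurious: P0.a=2 P0.b=0 P3.a=2

outcome vector order: (P0.a,P0.b,P3.a)
SC (10): (0,0,1); (0,0,2); (0,1,1); (0,1,2); (1,0,1); (1,0,2); (1,1,1); (1,1,2); (2,1,1); (2,1,2)
claimed∖SC = {(2,0,2)}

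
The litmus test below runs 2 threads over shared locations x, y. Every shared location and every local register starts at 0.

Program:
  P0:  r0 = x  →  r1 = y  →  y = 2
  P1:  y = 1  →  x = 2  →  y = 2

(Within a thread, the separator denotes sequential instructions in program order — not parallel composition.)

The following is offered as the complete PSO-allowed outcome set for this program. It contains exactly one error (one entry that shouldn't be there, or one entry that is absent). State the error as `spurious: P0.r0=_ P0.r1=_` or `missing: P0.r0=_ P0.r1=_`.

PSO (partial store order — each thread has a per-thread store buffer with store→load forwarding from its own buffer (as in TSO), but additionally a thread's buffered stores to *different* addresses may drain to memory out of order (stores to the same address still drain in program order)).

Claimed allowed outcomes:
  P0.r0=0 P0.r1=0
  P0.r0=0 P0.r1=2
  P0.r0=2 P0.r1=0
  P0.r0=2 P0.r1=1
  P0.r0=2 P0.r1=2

missing: P0.r0=0 P0.r1=1

outcome vector order: (P0.r0,P0.r1)
[PSO] allowed = {(0,0) (0,1) (0,2) (2,0) (2,1) (2,2)}
PSO∖claimed = {(0,1)}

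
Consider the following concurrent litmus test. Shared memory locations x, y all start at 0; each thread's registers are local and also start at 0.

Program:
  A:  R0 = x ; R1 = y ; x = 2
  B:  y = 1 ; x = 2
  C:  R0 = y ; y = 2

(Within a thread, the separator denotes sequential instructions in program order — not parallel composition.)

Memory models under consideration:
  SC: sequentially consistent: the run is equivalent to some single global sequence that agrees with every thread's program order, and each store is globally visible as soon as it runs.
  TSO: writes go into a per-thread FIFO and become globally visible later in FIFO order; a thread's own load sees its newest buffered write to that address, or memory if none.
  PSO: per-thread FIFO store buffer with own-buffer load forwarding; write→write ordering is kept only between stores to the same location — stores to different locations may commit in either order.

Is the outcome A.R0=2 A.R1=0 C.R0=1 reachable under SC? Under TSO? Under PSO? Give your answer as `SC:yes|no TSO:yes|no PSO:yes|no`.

outcome vector order: (A.R0,A.R1,C.R0)
under SC → <0 0 0>, <0 0 1>, <0 1 0>, <0 1 1>, <0 2 0>, <0 2 1>, <2 1 0>, <2 1 1>, <2 2 0>, <2 2 1>
under TSO → <0 0 0>, <0 0 1>, <0 1 0>, <0 1 1>, <0 2 0>, <0 2 1>, <2 1 0>, <2 1 1>, <2 2 0>, <2 2 1>
under PSO → <0 0 0>, <0 0 1>, <0 1 0>, <0 1 1>, <0 2 0>, <0 2 1>, <2 0 0>, <2 0 1>, <2 1 0>, <2 1 1>, <2 2 0>, <2 2 1>
target <2 0 1> ∈ {PSO}

SC:no TSO:no PSO:yes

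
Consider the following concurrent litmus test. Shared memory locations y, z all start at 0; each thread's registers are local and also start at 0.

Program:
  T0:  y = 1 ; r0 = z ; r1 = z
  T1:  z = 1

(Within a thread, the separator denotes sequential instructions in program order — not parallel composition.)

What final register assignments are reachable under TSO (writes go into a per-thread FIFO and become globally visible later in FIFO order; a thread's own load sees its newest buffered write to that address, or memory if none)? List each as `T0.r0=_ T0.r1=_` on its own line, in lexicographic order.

outcome vector order: (T0.r0,T0.r1)
|TSO outcomes| = 3

T0.r0=0 T0.r1=0
T0.r0=0 T0.r1=1
T0.r0=1 T0.r1=1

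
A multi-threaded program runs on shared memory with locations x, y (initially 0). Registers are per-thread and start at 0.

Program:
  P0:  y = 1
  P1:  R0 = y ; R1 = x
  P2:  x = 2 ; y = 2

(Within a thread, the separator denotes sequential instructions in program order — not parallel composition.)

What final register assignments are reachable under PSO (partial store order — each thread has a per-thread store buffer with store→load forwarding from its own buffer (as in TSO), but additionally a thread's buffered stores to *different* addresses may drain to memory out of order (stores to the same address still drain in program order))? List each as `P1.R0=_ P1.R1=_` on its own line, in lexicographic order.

P1.R0=0 P1.R1=0
P1.R0=0 P1.R1=2
P1.R0=1 P1.R1=0
P1.R0=1 P1.R1=2
P1.R0=2 P1.R1=0
P1.R0=2 P1.R1=2

outcome vector order: (P1.R0,P1.R1)
|PSO outcomes| = 6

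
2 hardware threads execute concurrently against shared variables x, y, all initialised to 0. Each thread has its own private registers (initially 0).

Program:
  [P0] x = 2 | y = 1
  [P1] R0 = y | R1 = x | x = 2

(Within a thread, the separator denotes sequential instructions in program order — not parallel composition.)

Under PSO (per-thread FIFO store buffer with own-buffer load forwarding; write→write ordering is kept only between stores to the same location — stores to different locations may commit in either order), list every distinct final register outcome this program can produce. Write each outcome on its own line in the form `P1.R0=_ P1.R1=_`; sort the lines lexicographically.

outcome vector order: (P1.R0,P1.R1)
|PSO outcomes| = 4

P1.R0=0 P1.R1=0
P1.R0=0 P1.R1=2
P1.R0=1 P1.R1=0
P1.R0=1 P1.R1=2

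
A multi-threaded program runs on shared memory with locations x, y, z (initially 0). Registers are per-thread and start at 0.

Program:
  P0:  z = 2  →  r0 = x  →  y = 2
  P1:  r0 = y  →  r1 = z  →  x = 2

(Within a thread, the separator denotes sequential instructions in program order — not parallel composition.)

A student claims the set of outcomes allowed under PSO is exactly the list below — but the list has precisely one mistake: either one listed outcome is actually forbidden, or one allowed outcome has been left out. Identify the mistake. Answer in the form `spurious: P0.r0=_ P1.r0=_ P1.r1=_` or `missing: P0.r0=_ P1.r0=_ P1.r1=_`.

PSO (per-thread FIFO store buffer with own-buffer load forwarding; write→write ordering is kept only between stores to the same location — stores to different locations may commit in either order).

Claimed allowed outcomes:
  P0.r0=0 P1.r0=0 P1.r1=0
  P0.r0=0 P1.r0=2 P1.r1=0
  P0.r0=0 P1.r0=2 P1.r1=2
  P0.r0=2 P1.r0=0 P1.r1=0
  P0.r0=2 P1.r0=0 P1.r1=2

outcome vector order: (P0.r0,P1.r0,P1.r1)
[PSO] allowed = {0/0/0 0/0/2 0/2/0 0/2/2 2/0/0 2/0/2}
PSO∖claimed = {0/0/2}

missing: P0.r0=0 P1.r0=0 P1.r1=2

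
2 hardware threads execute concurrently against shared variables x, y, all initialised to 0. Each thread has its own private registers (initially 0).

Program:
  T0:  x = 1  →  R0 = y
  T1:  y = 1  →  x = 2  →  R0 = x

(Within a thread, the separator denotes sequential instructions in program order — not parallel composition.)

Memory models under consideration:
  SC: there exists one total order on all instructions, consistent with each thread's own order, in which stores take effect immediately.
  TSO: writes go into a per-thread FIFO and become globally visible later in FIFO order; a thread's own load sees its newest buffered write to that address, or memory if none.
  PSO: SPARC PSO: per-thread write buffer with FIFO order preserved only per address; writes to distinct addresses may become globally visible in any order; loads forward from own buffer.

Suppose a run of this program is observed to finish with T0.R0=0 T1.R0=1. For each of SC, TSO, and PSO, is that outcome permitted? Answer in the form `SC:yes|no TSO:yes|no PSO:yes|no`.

outcome vector order: (T0.R0,T1.R0)
under SC → 0/2; 1/1; 1/2
under TSO → 0/1; 0/2; 1/1; 1/2
under PSO → 0/1; 0/2; 1/1; 1/2
target 0/1 ∈ {TSO,PSO}

SC:no TSO:yes PSO:yes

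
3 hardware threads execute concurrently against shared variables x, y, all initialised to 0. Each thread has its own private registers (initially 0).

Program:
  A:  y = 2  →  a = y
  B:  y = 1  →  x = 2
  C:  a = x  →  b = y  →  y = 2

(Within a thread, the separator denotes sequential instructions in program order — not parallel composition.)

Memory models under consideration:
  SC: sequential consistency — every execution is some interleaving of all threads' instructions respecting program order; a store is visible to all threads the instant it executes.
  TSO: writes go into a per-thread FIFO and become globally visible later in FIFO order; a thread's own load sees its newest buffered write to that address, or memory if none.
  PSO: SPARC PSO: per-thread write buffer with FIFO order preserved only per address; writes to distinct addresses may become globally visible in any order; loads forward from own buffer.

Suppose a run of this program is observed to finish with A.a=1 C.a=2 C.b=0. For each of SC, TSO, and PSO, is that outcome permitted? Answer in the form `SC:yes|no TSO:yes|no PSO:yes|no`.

SC:no TSO:no PSO:yes

outcome vector order: (A.a,C.a,C.b)
SC: 9 outcomes — {<1 0 0> <1 0 1> <1 0 2> <1 2 1> <2 0 0> <2 0 1> <2 0 2> <2 2 1> <2 2 2>}
TSO: 9 outcomes — {<1 0 0> <1 0 1> <1 0 2> <1 2 1> <2 0 0> <2 0 1> <2 0 2> <2 2 1> <2 2 2>}
PSO: 12 outcomes — {<1 0 0> <1 0 1> <1 0 2> <1 2 0> <1 2 1> <1 2 2> <2 0 0> <2 0 1> <2 0 2> <2 2 0> <2 2 1> <2 2 2>}
target <1 2 0> ∈ {PSO}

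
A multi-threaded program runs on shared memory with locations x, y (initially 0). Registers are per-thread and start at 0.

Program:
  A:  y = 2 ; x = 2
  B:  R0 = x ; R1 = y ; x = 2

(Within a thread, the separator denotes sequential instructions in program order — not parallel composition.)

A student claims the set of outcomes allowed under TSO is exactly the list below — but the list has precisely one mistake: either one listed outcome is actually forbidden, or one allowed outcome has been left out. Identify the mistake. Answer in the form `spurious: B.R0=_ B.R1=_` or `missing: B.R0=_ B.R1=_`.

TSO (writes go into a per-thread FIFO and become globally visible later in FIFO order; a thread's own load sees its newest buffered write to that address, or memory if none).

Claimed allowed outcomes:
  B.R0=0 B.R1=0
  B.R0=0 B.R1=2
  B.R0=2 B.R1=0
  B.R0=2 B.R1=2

outcome vector order: (B.R0,B.R1)
[TSO] allowed = {<0 0> <0 2> <2 2>}
claimed∖TSO = {<2 0>}

spurious: B.R0=2 B.R1=0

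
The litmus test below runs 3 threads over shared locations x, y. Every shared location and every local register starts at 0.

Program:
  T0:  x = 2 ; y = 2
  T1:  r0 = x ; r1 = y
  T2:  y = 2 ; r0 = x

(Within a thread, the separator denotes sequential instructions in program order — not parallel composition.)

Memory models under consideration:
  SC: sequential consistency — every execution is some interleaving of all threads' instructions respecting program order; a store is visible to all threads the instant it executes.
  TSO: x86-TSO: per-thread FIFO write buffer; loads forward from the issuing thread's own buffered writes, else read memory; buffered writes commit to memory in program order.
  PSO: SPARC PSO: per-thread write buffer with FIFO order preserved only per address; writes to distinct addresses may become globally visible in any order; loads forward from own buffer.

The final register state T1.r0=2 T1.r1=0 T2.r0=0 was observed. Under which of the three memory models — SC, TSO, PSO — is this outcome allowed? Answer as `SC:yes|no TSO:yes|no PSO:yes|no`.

outcome vector order: (T1.r0,T1.r1,T2.r0)
[SC] allowed = {000 002 020 022 202 220 222}
[TSO] allowed = {000 002 020 022 200 202 220 222}
[PSO] allowed = {000 002 020 022 200 202 220 222}
target 200 ∈ {TSO,PSO}

SC:no TSO:yes PSO:yes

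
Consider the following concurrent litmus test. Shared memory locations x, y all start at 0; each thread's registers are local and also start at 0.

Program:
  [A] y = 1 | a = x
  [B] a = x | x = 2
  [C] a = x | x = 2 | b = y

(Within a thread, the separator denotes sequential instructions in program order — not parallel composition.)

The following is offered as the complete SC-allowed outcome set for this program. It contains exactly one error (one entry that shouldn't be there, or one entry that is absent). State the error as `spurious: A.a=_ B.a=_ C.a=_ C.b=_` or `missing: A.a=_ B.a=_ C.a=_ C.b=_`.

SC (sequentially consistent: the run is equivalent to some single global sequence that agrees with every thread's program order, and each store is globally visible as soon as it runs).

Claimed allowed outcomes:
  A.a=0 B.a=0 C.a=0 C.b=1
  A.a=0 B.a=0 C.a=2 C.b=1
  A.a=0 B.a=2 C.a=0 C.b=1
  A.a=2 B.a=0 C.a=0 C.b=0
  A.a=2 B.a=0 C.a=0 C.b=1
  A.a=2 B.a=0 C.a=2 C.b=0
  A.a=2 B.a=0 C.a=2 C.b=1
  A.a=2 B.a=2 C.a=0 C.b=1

outcome vector order: (A.a,B.a,C.a,C.b)
[SC] allowed = {(0,0,0,1), (0,0,2,1), (0,2,0,1), (2,0,0,0), (2,0,0,1), (2,0,2,0), (2,0,2,1), (2,2,0,0), (2,2,0,1)}
SC∖claimed = {(2,2,0,0)}

missing: A.a=2 B.a=2 C.a=0 C.b=0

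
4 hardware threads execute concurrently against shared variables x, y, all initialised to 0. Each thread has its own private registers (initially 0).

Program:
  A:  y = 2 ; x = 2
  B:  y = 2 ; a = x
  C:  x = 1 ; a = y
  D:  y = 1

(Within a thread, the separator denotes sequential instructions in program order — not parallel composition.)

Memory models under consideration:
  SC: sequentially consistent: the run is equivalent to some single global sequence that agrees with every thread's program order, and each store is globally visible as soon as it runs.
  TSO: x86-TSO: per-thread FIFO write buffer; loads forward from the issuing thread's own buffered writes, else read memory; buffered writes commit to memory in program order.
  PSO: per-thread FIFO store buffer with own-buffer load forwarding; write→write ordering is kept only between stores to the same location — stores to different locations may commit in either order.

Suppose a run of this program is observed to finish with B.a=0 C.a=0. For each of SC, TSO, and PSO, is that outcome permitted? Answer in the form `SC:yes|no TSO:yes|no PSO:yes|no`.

outcome vector order: (B.a,C.a)
SC (8): 0/1; 0/2; 1/0; 1/1; 1/2; 2/0; 2/1; 2/2
TSO (9): 0/0; 0/1; 0/2; 1/0; 1/1; 1/2; 2/0; 2/1; 2/2
PSO (9): 0/0; 0/1; 0/2; 1/0; 1/1; 1/2; 2/0; 2/1; 2/2
target 0/0 ∈ {TSO,PSO}

SC:no TSO:yes PSO:yes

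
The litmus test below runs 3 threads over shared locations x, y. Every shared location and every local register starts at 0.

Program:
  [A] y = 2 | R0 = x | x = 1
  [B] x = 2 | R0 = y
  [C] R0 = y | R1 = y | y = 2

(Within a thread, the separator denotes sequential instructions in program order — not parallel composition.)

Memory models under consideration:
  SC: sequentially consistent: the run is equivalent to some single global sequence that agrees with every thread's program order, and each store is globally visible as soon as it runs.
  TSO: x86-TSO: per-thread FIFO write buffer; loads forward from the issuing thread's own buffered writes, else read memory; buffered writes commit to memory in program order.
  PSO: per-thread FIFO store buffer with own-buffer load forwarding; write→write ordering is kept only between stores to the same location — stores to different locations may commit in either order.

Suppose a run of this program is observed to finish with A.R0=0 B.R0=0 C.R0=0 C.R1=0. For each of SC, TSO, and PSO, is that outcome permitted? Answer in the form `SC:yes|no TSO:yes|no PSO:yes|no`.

outcome vector order: (A.R0,B.R0,C.R0,C.R1)
[SC] allowed = {(0,2,0,0); (0,2,0,2); (0,2,2,2); (2,0,0,0); (2,0,0,2); (2,0,2,2); (2,2,0,0); (2,2,0,2); (2,2,2,2)}
[TSO] allowed = {(0,0,0,0); (0,0,0,2); (0,0,2,2); (0,2,0,0); (0,2,0,2); (0,2,2,2); (2,0,0,0); (2,0,0,2); (2,0,2,2); (2,2,0,0); (2,2,0,2); (2,2,2,2)}
[PSO] allowed = {(0,0,0,0); (0,0,0,2); (0,0,2,2); (0,2,0,0); (0,2,0,2); (0,2,2,2); (2,0,0,0); (2,0,0,2); (2,0,2,2); (2,2,0,0); (2,2,0,2); (2,2,2,2)}
target (0,0,0,0) ∈ {TSO,PSO}

SC:no TSO:yes PSO:yes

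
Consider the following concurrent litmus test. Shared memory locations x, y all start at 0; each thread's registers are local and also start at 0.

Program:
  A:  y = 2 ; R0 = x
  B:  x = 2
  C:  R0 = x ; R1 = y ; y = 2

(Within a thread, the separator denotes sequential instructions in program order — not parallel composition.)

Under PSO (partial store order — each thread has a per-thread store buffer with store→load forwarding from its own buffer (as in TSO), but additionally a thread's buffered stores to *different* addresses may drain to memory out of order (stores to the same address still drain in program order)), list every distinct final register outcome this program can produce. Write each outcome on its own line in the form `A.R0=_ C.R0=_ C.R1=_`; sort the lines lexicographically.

outcome vector order: (A.R0,C.R0,C.R1)
|PSO outcomes| = 8

A.R0=0 C.R0=0 C.R1=0
A.R0=0 C.R0=0 C.R1=2
A.R0=0 C.R0=2 C.R1=0
A.R0=0 C.R0=2 C.R1=2
A.R0=2 C.R0=0 C.R1=0
A.R0=2 C.R0=0 C.R1=2
A.R0=2 C.R0=2 C.R1=0
A.R0=2 C.R0=2 C.R1=2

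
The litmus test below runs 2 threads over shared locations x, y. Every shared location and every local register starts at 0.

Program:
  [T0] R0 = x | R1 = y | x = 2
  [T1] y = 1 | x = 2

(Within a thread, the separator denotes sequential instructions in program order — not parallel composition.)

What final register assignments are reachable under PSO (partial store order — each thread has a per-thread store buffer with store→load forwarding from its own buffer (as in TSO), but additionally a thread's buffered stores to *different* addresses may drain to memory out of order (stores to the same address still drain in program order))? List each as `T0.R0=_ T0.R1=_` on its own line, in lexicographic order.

outcome vector order: (T0.R0,T0.R1)
|PSO outcomes| = 4

T0.R0=0 T0.R1=0
T0.R0=0 T0.R1=1
T0.R0=2 T0.R1=0
T0.R0=2 T0.R1=1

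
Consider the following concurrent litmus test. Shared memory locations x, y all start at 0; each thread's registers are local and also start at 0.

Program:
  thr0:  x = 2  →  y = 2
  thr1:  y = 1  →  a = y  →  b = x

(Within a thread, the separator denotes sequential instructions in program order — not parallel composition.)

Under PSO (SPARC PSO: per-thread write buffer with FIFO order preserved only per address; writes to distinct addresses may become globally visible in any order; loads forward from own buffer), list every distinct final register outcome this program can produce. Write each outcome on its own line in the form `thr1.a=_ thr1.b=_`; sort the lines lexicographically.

thr1.a=1 thr1.b=0
thr1.a=1 thr1.b=2
thr1.a=2 thr1.b=0
thr1.a=2 thr1.b=2

outcome vector order: (thr1.a,thr1.b)
|PSO outcomes| = 4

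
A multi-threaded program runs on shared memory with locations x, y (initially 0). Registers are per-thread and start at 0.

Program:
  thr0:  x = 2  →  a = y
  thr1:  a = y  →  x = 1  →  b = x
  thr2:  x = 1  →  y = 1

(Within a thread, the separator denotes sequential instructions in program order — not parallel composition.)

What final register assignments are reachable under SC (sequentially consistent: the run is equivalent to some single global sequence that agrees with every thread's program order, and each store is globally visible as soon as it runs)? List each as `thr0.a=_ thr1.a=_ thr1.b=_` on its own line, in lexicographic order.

thr0.a=0 thr1.a=0 thr1.b=1
thr0.a=0 thr1.a=0 thr1.b=2
thr0.a=0 thr1.a=1 thr1.b=1
thr0.a=1 thr1.a=0 thr1.b=1
thr0.a=1 thr1.a=0 thr1.b=2
thr0.a=1 thr1.a=1 thr1.b=1
thr0.a=1 thr1.a=1 thr1.b=2

outcome vector order: (thr0.a,thr1.a,thr1.b)
|SC outcomes| = 7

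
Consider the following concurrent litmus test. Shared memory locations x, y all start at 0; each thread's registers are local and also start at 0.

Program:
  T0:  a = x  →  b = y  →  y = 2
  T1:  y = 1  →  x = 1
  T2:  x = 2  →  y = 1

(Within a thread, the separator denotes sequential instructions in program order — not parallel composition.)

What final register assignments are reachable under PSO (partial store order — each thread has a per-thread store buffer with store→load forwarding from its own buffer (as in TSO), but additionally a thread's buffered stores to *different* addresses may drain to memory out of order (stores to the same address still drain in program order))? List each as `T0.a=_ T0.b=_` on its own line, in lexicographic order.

outcome vector order: (T0.a,T0.b)
|PSO outcomes| = 6

T0.a=0 T0.b=0
T0.a=0 T0.b=1
T0.a=1 T0.b=0
T0.a=1 T0.b=1
T0.a=2 T0.b=0
T0.a=2 T0.b=1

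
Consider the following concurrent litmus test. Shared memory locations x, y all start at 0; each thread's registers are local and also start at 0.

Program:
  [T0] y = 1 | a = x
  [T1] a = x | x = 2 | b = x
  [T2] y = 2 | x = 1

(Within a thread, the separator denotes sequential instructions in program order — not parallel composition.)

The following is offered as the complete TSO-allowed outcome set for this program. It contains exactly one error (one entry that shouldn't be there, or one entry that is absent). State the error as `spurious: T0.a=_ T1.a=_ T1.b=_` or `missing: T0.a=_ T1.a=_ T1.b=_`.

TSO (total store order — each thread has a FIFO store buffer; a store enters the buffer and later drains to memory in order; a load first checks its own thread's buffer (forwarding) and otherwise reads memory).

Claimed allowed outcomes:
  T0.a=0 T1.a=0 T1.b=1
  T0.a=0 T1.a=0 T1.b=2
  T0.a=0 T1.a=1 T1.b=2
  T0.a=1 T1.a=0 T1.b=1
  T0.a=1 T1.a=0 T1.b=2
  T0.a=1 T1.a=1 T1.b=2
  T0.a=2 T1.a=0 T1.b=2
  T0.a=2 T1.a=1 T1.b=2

missing: T0.a=2 T1.a=0 T1.b=1

outcome vector order: (T0.a,T1.a,T1.b)
TSO (9): (0,0,1); (0,0,2); (0,1,2); (1,0,1); (1,0,2); (1,1,2); (2,0,1); (2,0,2); (2,1,2)
TSO∖claimed = {(2,0,1)}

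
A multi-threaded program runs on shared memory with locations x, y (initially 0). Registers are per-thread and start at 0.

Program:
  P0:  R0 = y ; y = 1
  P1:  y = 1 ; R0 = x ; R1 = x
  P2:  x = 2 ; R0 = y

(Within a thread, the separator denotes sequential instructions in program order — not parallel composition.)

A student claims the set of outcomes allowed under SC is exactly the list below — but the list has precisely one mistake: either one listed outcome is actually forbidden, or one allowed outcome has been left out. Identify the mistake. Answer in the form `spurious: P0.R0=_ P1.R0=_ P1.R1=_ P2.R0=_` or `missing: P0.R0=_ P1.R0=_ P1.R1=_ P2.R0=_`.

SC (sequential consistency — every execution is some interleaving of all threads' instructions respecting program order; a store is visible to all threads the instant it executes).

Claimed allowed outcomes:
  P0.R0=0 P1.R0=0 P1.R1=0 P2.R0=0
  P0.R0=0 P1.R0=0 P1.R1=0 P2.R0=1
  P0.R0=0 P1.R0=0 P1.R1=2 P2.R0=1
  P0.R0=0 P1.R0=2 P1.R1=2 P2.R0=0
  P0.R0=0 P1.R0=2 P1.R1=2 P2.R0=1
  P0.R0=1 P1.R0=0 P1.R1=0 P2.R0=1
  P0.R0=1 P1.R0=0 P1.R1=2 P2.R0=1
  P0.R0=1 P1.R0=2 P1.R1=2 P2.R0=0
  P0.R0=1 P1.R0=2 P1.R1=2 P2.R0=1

outcome vector order: (P0.R0,P1.R0,P1.R1,P2.R0)
SC: 8 outcomes — {0001 0021 0220 0221 1001 1021 1220 1221}
claimed∖SC = {0000}

spurious: P0.R0=0 P1.R0=0 P1.R1=0 P2.R0=0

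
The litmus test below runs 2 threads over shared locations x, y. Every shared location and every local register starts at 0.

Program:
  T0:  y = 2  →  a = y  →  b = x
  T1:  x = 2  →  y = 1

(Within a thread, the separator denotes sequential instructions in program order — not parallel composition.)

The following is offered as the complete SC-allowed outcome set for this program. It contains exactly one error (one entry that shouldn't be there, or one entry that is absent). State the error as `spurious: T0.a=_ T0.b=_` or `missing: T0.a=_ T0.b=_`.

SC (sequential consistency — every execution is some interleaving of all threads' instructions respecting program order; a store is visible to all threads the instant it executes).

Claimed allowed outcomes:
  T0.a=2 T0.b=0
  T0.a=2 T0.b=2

missing: T0.a=1 T0.b=2

outcome vector order: (T0.a,T0.b)
under SC → 1/2 2/0 2/2
SC∖claimed = {1/2}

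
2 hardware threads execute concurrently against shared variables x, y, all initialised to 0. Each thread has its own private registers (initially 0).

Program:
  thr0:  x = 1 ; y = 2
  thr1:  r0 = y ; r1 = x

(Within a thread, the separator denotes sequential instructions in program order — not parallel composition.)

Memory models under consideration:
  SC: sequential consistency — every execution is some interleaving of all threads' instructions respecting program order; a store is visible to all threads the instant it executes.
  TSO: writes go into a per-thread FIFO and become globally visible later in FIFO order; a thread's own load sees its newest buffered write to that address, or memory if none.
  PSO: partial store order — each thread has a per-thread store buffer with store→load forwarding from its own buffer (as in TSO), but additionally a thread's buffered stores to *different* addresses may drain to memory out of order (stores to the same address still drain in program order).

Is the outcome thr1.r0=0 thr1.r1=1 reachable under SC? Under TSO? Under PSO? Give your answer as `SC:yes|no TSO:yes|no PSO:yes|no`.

outcome vector order: (thr1.r0,thr1.r1)
[SC] allowed = {0/0 0/1 2/1}
[TSO] allowed = {0/0 0/1 2/1}
[PSO] allowed = {0/0 0/1 2/0 2/1}
target 0/1 ∈ {SC,TSO,PSO}

SC:yes TSO:yes PSO:yes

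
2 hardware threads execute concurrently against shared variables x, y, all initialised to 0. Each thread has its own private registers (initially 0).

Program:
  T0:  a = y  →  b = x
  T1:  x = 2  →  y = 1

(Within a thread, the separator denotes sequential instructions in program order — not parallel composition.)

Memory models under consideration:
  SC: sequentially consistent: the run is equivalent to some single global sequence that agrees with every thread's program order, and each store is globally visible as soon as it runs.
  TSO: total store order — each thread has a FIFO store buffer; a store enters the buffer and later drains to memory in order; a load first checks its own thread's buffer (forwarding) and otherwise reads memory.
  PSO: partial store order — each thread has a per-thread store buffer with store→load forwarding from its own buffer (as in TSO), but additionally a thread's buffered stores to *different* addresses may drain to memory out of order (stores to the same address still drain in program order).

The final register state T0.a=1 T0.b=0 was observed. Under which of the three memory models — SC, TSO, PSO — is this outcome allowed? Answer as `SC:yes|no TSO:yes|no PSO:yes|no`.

outcome vector order: (T0.a,T0.b)
under SC → (0,0); (0,2); (1,2)
under TSO → (0,0); (0,2); (1,2)
under PSO → (0,0); (0,2); (1,0); (1,2)
target (1,0) ∈ {PSO}

SC:no TSO:no PSO:yes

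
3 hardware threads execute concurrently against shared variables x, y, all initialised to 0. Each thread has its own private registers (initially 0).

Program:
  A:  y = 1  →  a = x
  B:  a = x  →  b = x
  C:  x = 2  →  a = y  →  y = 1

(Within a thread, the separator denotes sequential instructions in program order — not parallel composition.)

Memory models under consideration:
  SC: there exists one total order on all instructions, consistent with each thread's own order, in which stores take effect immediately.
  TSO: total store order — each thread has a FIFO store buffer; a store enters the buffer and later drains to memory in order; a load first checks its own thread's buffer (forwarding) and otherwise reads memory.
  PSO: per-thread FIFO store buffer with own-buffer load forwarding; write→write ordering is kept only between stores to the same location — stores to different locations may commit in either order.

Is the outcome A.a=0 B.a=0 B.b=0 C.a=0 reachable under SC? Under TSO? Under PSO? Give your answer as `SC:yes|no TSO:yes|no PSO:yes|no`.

outcome vector order: (A.a,B.a,B.b,C.a)
SC: 9 outcomes — {(0,0,0,1); (0,0,2,1); (0,2,2,1); (2,0,0,0); (2,0,0,1); (2,0,2,0); (2,0,2,1); (2,2,2,0); (2,2,2,1)}
TSO: 12 outcomes — {(0,0,0,0); (0,0,0,1); (0,0,2,0); (0,0,2,1); (0,2,2,0); (0,2,2,1); (2,0,0,0); (2,0,0,1); (2,0,2,0); (2,0,2,1); (2,2,2,0); (2,2,2,1)}
PSO: 12 outcomes — {(0,0,0,0); (0,0,0,1); (0,0,2,0); (0,0,2,1); (0,2,2,0); (0,2,2,1); (2,0,0,0); (2,0,0,1); (2,0,2,0); (2,0,2,1); (2,2,2,0); (2,2,2,1)}
target (0,0,0,0) ∈ {TSO,PSO}

SC:no TSO:yes PSO:yes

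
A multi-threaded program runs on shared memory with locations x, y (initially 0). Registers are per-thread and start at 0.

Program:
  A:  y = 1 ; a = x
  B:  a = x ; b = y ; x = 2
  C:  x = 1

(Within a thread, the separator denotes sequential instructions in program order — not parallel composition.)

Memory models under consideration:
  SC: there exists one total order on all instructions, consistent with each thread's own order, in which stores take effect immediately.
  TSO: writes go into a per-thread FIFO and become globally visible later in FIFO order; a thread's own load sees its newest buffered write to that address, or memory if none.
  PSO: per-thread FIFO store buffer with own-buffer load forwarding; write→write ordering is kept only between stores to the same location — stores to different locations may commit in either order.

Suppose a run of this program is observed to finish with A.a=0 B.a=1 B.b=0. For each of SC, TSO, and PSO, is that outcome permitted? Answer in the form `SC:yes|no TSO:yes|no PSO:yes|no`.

outcome vector order: (A.a,B.a,B.b)
[SC] allowed = {(0,0,0), (0,0,1), (0,1,1), (1,0,0), (1,0,1), (1,1,0), (1,1,1), (2,0,0), (2,0,1), (2,1,0), (2,1,1)}
[TSO] allowed = {(0,0,0), (0,0,1), (0,1,0), (0,1,1), (1,0,0), (1,0,1), (1,1,0), (1,1,1), (2,0,0), (2,0,1), (2,1,0), (2,1,1)}
[PSO] allowed = {(0,0,0), (0,0,1), (0,1,0), (0,1,1), (1,0,0), (1,0,1), (1,1,0), (1,1,1), (2,0,0), (2,0,1), (2,1,0), (2,1,1)}
target (0,1,0) ∈ {TSO,PSO}

SC:no TSO:yes PSO:yes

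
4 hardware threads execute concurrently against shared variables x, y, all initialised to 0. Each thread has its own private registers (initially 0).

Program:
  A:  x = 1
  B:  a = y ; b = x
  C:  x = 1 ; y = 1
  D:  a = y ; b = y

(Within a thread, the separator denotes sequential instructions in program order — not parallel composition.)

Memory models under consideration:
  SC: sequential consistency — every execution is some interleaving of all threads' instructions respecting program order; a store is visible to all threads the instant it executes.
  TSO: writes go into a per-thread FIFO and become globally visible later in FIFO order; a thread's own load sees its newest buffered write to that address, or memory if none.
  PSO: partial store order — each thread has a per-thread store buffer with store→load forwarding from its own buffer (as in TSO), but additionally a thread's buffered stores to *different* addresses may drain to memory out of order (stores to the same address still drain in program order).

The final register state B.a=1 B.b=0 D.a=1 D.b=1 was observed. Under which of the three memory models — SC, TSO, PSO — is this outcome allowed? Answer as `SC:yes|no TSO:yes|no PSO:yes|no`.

outcome vector order: (B.a,B.b,D.a,D.b)
under SC → 0/0/0/0; 0/0/0/1; 0/0/1/1; 0/1/0/0; 0/1/0/1; 0/1/1/1; 1/1/0/0; 1/1/0/1; 1/1/1/1
under TSO → 0/0/0/0; 0/0/0/1; 0/0/1/1; 0/1/0/0; 0/1/0/1; 0/1/1/1; 1/1/0/0; 1/1/0/1; 1/1/1/1
under PSO → 0/0/0/0; 0/0/0/1; 0/0/1/1; 0/1/0/0; 0/1/0/1; 0/1/1/1; 1/0/0/0; 1/0/0/1; 1/0/1/1; 1/1/0/0; 1/1/0/1; 1/1/1/1
target 1/0/1/1 ∈ {PSO}

SC:no TSO:no PSO:yes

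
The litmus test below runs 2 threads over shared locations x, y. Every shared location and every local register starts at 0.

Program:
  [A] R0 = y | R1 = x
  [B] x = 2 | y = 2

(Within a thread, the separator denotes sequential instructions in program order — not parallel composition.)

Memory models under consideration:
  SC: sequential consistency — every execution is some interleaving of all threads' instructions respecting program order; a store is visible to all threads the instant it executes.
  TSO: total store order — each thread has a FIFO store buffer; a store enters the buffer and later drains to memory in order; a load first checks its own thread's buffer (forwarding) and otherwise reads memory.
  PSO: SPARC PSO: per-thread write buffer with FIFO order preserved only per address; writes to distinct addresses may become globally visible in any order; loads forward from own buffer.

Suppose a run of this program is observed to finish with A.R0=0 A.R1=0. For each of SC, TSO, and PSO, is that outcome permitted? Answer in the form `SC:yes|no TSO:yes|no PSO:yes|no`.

SC:yes TSO:yes PSO:yes

outcome vector order: (A.R0,A.R1)
SC: 3 outcomes — {<0 0>; <0 2>; <2 2>}
TSO: 3 outcomes — {<0 0>; <0 2>; <2 2>}
PSO: 4 outcomes — {<0 0>; <0 2>; <2 0>; <2 2>}
target <0 0> ∈ {SC,TSO,PSO}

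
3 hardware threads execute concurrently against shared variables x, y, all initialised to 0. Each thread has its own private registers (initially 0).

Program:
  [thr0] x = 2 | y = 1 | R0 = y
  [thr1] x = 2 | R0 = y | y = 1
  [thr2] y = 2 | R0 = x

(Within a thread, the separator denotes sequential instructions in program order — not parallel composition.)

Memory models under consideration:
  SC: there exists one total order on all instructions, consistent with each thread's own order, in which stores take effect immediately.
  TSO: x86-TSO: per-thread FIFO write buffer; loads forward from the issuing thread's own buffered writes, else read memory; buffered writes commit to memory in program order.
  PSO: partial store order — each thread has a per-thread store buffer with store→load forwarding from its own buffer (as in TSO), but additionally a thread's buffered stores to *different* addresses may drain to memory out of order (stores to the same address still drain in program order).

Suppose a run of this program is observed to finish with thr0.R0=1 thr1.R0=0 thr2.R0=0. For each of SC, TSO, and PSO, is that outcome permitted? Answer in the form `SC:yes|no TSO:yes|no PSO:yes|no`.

SC:no TSO:yes PSO:yes

outcome vector order: (thr0.R0,thr1.R0,thr2.R0)
SC: 8 outcomes — {<1 0 2> <1 1 0> <1 1 2> <1 2 0> <1 2 2> <2 0 2> <2 1 2> <2 2 2>}
TSO: 12 outcomes — {<1 0 0> <1 0 2> <1 1 0> <1 1 2> <1 2 0> <1 2 2> <2 0 0> <2 0 2> <2 1 0> <2 1 2> <2 2 0> <2 2 2>}
PSO: 12 outcomes — {<1 0 0> <1 0 2> <1 1 0> <1 1 2> <1 2 0> <1 2 2> <2 0 0> <2 0 2> <2 1 0> <2 1 2> <2 2 0> <2 2 2>}
target <1 0 0> ∈ {TSO,PSO}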